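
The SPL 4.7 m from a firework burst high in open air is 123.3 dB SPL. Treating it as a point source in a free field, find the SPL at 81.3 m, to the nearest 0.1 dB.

Free-field point source: level drops by 20·log₁₀ of the distance ratio.
ΔL = −20·log₁₀(81.3/4.7) = -24.76 dB, so L₂ = 123.3 + (-24.76) = 98.5 dB SPL.

98.5 dB SPL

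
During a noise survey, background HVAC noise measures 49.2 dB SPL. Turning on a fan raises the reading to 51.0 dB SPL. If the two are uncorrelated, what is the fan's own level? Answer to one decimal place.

Background correction is a power subtraction:
L_src = 10·log₁₀(10^(51.0/10) − 10^(49.2/10)) = 10·log₁₀(42720) = 46.3 dB SPL.

46.3 dB SPL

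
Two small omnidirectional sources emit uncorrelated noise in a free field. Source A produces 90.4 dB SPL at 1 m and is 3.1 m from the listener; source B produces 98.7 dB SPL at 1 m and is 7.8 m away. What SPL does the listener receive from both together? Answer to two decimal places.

At the listener: L_A = 90.4 − 20·log₁₀(3.1) = 80.573 dB; L_B = 98.7 − 20·log₁₀(7.8) = 80.858 dB.
Combined: 10·log₁₀(10^(80.573/10)+10^(80.858/10)) = 83.73 dB SPL.

83.73 dB SPL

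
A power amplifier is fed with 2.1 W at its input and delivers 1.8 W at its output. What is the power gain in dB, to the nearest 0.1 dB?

Power ratio → dB uses the 10·log₁₀ form:
10·log₁₀(1.8/2.1) = 10·log₁₀(0.8571) = -0.7 dB.

-0.7 dB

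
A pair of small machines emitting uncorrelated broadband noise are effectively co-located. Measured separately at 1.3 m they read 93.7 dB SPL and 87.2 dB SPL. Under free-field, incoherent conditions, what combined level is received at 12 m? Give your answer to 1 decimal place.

Combined at 1.3 m: 10·log₁₀(10^(93.7/10)+10^(87.2/10)) = 94.58 dB SPL.
Then apply −20·log₁₀(12/1.3) = -19.30 dB → 75.3 dB SPL.

75.3 dB SPL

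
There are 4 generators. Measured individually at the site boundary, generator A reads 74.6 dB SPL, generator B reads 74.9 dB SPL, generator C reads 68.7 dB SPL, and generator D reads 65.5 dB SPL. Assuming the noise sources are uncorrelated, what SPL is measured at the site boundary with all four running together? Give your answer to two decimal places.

78.49 dB SPL

Incoherent sources sum as intensities:
L_total = 10·log₁₀(10^(74.6/10) + 10^(74.9/10) + 10^(68.7/10) + 10^(65.5/10)) = 10·log₁₀(70700000) = 78.49 dB SPL.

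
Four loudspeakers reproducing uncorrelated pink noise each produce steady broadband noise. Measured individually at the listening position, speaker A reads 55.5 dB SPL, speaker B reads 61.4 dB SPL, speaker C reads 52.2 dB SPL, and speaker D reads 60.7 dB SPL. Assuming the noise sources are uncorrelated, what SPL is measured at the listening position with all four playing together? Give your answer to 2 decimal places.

Uncorrelated sources add in intensity (power), not in dB.
L_total = 10·log₁₀(10^(55.5/10) + 10^(61.4/10) + 10^(52.2/10) + 10^(60.7/10)) = 10·log₁₀(3076000) = 64.88 dB SPL.

64.88 dB SPL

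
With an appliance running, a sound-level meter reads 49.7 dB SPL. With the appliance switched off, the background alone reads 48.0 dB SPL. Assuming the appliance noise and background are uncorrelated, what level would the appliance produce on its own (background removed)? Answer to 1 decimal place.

Background correction is a power subtraction:
L_src = 10·log₁₀(10^(49.7/10) − 10^(48.0/10)) = 10·log₁₀(30230) = 44.8 dB SPL.

44.8 dB SPL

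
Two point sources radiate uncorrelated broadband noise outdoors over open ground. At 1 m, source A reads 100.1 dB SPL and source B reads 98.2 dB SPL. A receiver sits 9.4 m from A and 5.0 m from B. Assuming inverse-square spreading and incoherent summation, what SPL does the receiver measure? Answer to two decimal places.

85.80 dB SPL

At the listener: L_A = 100.1 − 20·log₁₀(9.4) = 80.637 dB; L_B = 98.2 − 20·log₁₀(5.0) = 84.221 dB.
Combined: 10·log₁₀(10^(80.637/10)+10^(84.221/10)) = 85.80 dB SPL.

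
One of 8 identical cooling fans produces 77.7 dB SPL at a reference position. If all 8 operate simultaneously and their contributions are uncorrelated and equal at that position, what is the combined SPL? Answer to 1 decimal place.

8 equal incoherent sources raise the level by 10·log₁₀(8) = 9.03 dB.
L_total = 77.7 + 9.03 = 86.7 dB SPL.

86.7 dB SPL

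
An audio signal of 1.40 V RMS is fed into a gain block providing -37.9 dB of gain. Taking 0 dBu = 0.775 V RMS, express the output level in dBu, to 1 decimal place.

-32.8 dBu

Input level: 20·log₁₀(1.40/0.775) = 5.14 dBu.
Output: 5.14 − 37.9 = -32.8 dBu.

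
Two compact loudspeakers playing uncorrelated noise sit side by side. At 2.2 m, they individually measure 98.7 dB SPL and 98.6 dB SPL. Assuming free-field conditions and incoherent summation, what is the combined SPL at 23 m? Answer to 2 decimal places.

81.27 dB SPL

Combined at 2.2 m: 10·log₁₀(10^(98.7/10)+10^(98.6/10)) = 101.661 dB SPL.
Then apply −20·log₁₀(23/2.2) = -20.386 dB → 81.27 dB SPL.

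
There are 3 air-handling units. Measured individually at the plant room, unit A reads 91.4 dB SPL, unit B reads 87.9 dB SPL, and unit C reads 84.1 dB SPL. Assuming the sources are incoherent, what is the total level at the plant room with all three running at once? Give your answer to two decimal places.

Uncorrelated sources add in intensity (power), not in dB.
L_total = 10·log₁₀(10^(91.4/10) + 10^(87.9/10) + 10^(84.1/10)) = 10·log₁₀(2254000000) = 93.53 dB SPL.

93.53 dB SPL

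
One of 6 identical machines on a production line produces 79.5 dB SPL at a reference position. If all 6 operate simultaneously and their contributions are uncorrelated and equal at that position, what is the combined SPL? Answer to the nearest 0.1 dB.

87.3 dB SPL

6 equal incoherent sources raise the level by 10·log₁₀(6) = 7.78 dB.
L_total = 79.5 + 7.78 = 87.3 dB SPL.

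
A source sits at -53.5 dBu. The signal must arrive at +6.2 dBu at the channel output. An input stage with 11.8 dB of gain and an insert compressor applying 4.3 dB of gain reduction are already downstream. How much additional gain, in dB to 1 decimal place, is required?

The required make-up gain is the shortfall in the dB sum.
G = +6.2 − (-53.5) − 11.8 + 4.3 = 52.2 dB.

52.2 dB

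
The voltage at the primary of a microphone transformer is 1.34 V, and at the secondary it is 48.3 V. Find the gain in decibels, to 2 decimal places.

For a voltage ratio, dB = 20·log₁₀(V₂/V₁).
20·log₁₀(48.3/1.34) = 20·log₁₀(36.04) = 31.14 dB.

31.14 dB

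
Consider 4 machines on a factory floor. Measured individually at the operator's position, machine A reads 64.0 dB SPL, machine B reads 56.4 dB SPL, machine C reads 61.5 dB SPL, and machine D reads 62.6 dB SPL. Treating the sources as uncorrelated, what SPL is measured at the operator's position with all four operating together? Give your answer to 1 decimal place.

Add the sources as powers (linear), then convert back to dB:
L_total = 10·log₁₀(10^(64.0/10) + 10^(56.4/10) + 10^(61.5/10) + 10^(62.6/10)) = 10·log₁₀(6181000) = 67.9 dB SPL.

67.9 dB SPL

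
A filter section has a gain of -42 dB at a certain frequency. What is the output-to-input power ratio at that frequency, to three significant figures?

0.0000631

Power ratio = 10^(dB/10).
10^(-42/10) = 10^(-4.200) = 0.0000631.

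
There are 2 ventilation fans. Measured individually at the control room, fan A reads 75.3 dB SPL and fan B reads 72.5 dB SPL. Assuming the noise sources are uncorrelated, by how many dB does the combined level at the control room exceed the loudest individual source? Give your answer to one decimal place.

1.8 dB

Incoherent sources sum as intensities:
L_total = 10·log₁₀(10^(75.3/10) + 10^(72.5/10)) = 77.13 dB SPL.
Excess over the loudest (75.3 dB): 77.13 − 75.3 = 1.8 dB.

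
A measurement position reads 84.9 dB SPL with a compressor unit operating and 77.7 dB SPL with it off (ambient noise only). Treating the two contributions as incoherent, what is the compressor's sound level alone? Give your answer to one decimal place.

84.0 dB SPL

Background correction is a power subtraction:
L_src = 10·log₁₀(10^(84.9/10) − 10^(77.7/10)) = 10·log₁₀(250100000) = 84.0 dB SPL.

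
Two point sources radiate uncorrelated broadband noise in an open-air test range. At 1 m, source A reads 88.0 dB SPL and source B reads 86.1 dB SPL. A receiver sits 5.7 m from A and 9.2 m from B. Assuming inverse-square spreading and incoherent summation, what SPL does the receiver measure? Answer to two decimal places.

At the listener: L_A = 88.0 − 20·log₁₀(5.7) = 72.883 dB; L_B = 86.1 − 20·log₁₀(9.2) = 66.824 dB.
Combined: 10·log₁₀(10^(72.883/10)+10^(66.824/10)) = 73.84 dB SPL.

73.84 dB SPL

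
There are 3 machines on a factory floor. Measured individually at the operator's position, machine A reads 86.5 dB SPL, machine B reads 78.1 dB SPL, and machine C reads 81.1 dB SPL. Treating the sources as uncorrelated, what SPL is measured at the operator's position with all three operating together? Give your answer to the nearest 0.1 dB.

88.1 dB SPL

Add the sources as powers (linear), then convert back to dB:
L_total = 10·log₁₀(10^(86.5/10) + 10^(78.1/10) + 10^(81.1/10)) = 10·log₁₀(640100000) = 88.1 dB SPL.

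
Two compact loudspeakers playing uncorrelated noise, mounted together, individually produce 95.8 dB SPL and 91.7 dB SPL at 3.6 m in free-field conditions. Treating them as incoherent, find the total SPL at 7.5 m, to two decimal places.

Combined at 3.6 m: 10·log₁₀(10^(95.8/10)+10^(91.7/10)) = 97.227 dB SPL.
Then apply −20·log₁₀(7.5/3.6) = -6.375 dB → 90.85 dB SPL.

90.85 dB SPL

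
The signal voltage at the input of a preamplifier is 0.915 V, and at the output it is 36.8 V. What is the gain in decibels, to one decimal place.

32.1 dB

For a voltage ratio, dB = 20·log₁₀(V₂/V₁).
20·log₁₀(36.8/0.915) = 20·log₁₀(40.22) = 32.1 dB.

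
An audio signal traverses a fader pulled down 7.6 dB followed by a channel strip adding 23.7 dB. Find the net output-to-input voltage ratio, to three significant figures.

Net gain = (−7.6) + 23.7 = 16.1 dB.
Voltage ratio = 10^(16.1/20) = 6.38.

6.38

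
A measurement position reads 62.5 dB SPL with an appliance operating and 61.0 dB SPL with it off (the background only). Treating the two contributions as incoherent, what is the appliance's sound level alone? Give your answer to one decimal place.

Subtract intensities: L_src = 10·log₁₀(10^(L_total/10) − 10^(L_bg/10)).
L_src = 10·log₁₀(10^(62.5/10) − 10^(61.0/10)) = 10·log₁₀(519400) = 57.2 dB SPL.

57.2 dB SPL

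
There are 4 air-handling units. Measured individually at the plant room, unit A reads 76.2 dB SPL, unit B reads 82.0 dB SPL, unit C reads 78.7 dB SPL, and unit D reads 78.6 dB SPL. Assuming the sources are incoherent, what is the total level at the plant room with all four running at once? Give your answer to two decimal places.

Add the sources as powers (linear), then convert back to dB:
L_total = 10·log₁₀(10^(76.2/10) + 10^(82.0/10) + 10^(78.7/10) + 10^(78.6/10)) = 10·log₁₀(346800000) = 85.40 dB SPL.

85.40 dB SPL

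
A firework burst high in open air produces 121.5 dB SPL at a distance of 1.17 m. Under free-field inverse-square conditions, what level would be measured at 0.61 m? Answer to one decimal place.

127.2 dB SPL

Free-field point source: level drops by 20·log₁₀ of the distance ratio.
ΔL = −20·log₁₀(0.61/1.17) = 5.66 dB, so L₂ = 121.5 + (5.66) = 127.2 dB SPL.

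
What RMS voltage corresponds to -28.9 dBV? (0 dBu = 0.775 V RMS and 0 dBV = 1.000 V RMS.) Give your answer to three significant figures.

V = 1.000 V × 10^(-28.9/20).
= 1.000 × 0.03589 = 0.0359 V.

0.0359 V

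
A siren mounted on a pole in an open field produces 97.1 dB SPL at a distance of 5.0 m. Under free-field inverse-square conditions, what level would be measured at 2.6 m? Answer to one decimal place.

102.8 dB SPL

Free-field point source: level drops by 20·log₁₀ of the distance ratio.
ΔL = −20·log₁₀(2.6/5.0) = 5.68 dB, so L₂ = 97.1 + (5.68) = 102.8 dB SPL.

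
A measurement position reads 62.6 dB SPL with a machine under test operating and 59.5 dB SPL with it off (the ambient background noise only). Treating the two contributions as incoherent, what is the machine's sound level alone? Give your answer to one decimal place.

59.7 dB SPL

Subtract intensities: L_src = 10·log₁₀(10^(L_total/10) − 10^(L_bg/10)).
L_src = 10·log₁₀(10^(62.6/10) − 10^(59.5/10)) = 10·log₁₀(928400) = 59.7 dB SPL.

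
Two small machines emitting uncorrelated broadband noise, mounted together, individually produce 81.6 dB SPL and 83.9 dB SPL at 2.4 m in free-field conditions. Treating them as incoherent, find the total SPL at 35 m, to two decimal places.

Combined at 2.4 m: 10·log₁₀(10^(81.6/10)+10^(83.9/10)) = 85.911 dB SPL.
Then apply −20·log₁₀(35/2.4) = -23.277 dB → 62.63 dB SPL.

62.63 dB SPL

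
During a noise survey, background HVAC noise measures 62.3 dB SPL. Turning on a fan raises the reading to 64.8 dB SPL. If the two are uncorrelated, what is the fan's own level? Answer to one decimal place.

61.2 dB SPL

Remove the background by subtracting linear intensities:
L_src = 10·log₁₀(10^(64.8/10) − 10^(62.3/10)) = 10·log₁₀(1322000) = 61.2 dB SPL.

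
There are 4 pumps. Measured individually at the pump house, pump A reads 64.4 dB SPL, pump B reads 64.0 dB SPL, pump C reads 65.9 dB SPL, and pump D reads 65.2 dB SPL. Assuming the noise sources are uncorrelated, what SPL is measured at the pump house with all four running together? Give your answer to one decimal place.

71.0 dB SPL

Uncorrelated sources add in intensity (power), not in dB.
L_total = 10·log₁₀(10^(64.4/10) + 10^(64.0/10) + 10^(65.9/10) + 10^(65.2/10)) = 10·log₁₀(12470000) = 71.0 dB SPL.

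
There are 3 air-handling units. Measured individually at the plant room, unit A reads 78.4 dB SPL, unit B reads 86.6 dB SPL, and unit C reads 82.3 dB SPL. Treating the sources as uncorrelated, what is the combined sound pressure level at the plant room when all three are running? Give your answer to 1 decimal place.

88.4 dB SPL

Uncorrelated sources add in intensity (power), not in dB.
L_total = 10·log₁₀(10^(78.4/10) + 10^(86.6/10) + 10^(82.3/10)) = 10·log₁₀(696100000) = 88.4 dB SPL.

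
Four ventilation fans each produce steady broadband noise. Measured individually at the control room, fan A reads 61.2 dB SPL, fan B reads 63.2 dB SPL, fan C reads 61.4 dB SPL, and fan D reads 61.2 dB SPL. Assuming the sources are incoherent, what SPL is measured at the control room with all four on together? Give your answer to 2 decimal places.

Add the sources as powers (linear), then convert back to dB:
L_total = 10·log₁₀(10^(61.2/10) + 10^(63.2/10) + 10^(61.4/10) + 10^(61.2/10)) = 10·log₁₀(6106000) = 67.86 dB SPL.

67.86 dB SPL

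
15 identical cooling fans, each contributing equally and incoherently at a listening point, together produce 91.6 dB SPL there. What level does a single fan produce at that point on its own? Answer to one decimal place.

15 equal incoherent sources add 10·log₁₀(15) = 11.76 dB over one source.
L_one = 91.6 − 11.76 = 79.8 dB SPL.

79.8 dB SPL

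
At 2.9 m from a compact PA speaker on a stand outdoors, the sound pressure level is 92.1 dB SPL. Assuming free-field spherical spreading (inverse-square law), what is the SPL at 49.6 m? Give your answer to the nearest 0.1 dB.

Inverse-square spreading gives ΔL = −20·log₁₀(d₂/d₁).
ΔL = −20·log₁₀(49.6/2.9) = -24.66 dB, so L₂ = 92.1 + (-24.66) = 67.4 dB SPL.

67.4 dB SPL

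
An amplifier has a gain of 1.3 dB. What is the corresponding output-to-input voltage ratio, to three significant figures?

1.16

Voltage ratio = 10^(dB/20).
10^(1.3/20) = 10^(0.06500) = 1.16.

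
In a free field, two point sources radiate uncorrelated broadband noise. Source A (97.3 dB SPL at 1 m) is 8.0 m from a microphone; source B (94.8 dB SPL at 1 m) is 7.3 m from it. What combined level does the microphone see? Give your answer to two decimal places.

81.48 dB SPL

At the listener: L_A = 97.3 − 20·log₁₀(8.0) = 79.238 dB; L_B = 94.8 − 20·log₁₀(7.3) = 77.534 dB.
Combined: 10·log₁₀(10^(79.238/10)+10^(77.534/10)) = 81.48 dB SPL.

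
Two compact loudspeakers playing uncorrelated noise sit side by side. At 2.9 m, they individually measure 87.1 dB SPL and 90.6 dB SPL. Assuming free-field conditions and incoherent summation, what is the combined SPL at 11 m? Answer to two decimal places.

80.62 dB SPL

Combined at 2.9 m: 10·log₁₀(10^(87.1/10)+10^(90.6/10)) = 92.204 dB SPL.
Then apply −20·log₁₀(11/2.9) = -11.580 dB → 80.62 dB SPL.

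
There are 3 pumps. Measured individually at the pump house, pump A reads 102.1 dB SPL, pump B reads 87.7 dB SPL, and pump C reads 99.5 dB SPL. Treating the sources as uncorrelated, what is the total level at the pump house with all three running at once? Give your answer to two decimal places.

Add the sources as powers (linear), then convert back to dB:
L_total = 10·log₁₀(10^(102.1/10) + 10^(87.7/10) + 10^(99.5/10)) = 10·log₁₀(25719000000) = 104.10 dB SPL.

104.10 dB SPL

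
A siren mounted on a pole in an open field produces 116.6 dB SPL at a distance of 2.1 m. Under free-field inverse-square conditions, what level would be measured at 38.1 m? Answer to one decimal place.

Free-field point source: level drops by 20·log₁₀ of the distance ratio.
ΔL = −20·log₁₀(38.1/2.1) = -25.17 dB, so L₂ = 116.6 + (-25.17) = 91.4 dB SPL.

91.4 dB SPL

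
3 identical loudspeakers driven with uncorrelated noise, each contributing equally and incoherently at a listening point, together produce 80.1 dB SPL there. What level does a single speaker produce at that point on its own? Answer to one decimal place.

3 equal incoherent sources add 10·log₁₀(3) = 4.77 dB over one source.
L_one = 80.1 − 4.77 = 75.3 dB SPL.

75.3 dB SPL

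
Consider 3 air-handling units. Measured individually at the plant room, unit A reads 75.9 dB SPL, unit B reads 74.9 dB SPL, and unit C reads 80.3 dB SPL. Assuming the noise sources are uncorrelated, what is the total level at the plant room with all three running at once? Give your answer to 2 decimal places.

82.48 dB SPL

Uncorrelated sources add in intensity (power), not in dB.
L_total = 10·log₁₀(10^(75.9/10) + 10^(74.9/10) + 10^(80.3/10)) = 10·log₁₀(177000000) = 82.48 dB SPL.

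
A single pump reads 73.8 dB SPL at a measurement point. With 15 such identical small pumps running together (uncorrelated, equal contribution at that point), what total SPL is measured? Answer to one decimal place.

85.6 dB SPL

15 equal incoherent sources raise the level by 10·log₁₀(15) = 11.76 dB.
L_total = 73.8 + 11.76 = 85.6 dB SPL.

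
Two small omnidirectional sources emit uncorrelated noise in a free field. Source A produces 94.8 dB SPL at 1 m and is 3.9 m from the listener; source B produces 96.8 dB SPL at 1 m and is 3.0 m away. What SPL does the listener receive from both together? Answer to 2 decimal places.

88.64 dB SPL

At the listener: L_A = 94.8 − 20·log₁₀(3.9) = 82.979 dB; L_B = 96.8 − 20·log₁₀(3.0) = 87.258 dB.
Combined: 10·log₁₀(10^(82.979/10)+10^(87.258/10)) = 88.64 dB SPL.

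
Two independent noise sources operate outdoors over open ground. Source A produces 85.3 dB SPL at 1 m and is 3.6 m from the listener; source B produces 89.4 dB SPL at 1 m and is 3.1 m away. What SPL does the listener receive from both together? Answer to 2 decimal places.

80.67 dB SPL

At the listener: L_A = 85.3 − 20·log₁₀(3.6) = 74.174 dB; L_B = 89.4 − 20·log₁₀(3.1) = 79.573 dB.
Combined: 10·log₁₀(10^(74.174/10)+10^(79.573/10)) = 80.67 dB SPL.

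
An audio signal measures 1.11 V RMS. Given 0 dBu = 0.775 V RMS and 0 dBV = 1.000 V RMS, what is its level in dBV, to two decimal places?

+0.91 dBV

dBV = 20·log₁₀(V / 1.000 V).
20·log₁₀(1.11/1.000) = +0.91 dBV.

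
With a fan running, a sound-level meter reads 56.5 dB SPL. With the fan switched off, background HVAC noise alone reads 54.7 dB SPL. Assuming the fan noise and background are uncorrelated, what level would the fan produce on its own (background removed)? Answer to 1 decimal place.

Subtract intensities: L_src = 10·log₁₀(10^(L_total/10) − 10^(L_bg/10)).
L_src = 10·log₁₀(10^(56.5/10) − 10^(54.7/10)) = 10·log₁₀(151600) = 51.8 dB SPL.

51.8 dB SPL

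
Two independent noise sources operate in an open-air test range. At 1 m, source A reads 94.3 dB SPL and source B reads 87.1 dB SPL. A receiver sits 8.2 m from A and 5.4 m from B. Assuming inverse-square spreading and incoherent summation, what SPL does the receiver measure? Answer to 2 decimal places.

77.61 dB SPL

At the listener: L_A = 94.3 − 20·log₁₀(8.2) = 76.024 dB; L_B = 87.1 − 20·log₁₀(5.4) = 72.452 dB.
Combined: 10·log₁₀(10^(76.024/10)+10^(72.452/10)) = 77.61 dB SPL.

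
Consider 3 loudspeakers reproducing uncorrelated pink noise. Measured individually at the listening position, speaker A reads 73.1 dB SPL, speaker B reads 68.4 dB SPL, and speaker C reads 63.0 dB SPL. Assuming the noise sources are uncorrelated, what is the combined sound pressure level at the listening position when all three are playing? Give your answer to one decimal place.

74.7 dB SPL

Uncorrelated sources add in intensity (power), not in dB.
L_total = 10·log₁₀(10^(73.1/10) + 10^(68.4/10) + 10^(63.0/10)) = 10·log₁₀(29330000) = 74.7 dB SPL.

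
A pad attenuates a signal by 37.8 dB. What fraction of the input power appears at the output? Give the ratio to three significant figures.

Power ratio = 10^(dB/10).
10^(-37.8/10) = 10^(-3.780) = 0.000166.

0.000166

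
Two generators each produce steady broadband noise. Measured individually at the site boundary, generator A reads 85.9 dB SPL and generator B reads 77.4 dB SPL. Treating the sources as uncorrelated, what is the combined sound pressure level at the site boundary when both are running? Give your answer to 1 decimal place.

86.5 dB SPL

Add the sources as powers (linear), then convert back to dB:
L_total = 10·log₁₀(10^(85.9/10) + 10^(77.4/10)) = 10·log₁₀(444000000) = 86.5 dB SPL.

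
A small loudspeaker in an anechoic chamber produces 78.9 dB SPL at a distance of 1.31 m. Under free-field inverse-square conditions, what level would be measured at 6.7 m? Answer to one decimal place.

64.7 dB SPL

Free-field point source: level drops by 20·log₁₀ of the distance ratio.
ΔL = −20·log₁₀(6.7/1.31) = -14.18 dB, so L₂ = 78.9 + (-14.18) = 64.7 dB SPL.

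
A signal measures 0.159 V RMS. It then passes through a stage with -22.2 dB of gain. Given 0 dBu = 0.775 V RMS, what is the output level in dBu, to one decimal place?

-36.0 dBu

Input level: 20·log₁₀(0.159/0.775) = -13.76 dBu.
Output: -13.76 − 22.2 = -36.0 dBu.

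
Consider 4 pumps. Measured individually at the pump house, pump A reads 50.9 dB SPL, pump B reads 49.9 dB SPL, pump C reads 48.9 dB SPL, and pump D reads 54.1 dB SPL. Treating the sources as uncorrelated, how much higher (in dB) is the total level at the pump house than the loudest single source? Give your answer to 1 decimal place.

3.3 dB

Add the sources as powers (linear), then convert back to dB:
L_total = 10·log₁₀(10^(50.9/10) + 10^(49.9/10) + 10^(48.9/10) + 10^(54.1/10)) = 57.45 dB SPL.
Excess over the loudest (54.1 dB): 57.45 − 54.1 = 3.3 dB.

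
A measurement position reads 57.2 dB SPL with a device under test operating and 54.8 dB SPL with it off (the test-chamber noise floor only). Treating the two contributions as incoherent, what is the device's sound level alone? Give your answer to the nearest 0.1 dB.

53.5 dB SPL

Background correction is a power subtraction:
L_src = 10·log₁₀(10^(57.2/10) − 10^(54.8/10)) = 10·log₁₀(222800) = 53.5 dB SPL.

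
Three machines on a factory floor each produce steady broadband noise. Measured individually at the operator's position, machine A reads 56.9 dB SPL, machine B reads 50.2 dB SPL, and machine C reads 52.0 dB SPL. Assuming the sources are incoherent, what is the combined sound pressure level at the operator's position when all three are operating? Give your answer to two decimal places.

58.77 dB SPL

Uncorrelated sources add in intensity (power), not in dB.
L_total = 10·log₁₀(10^(56.9/10) + 10^(50.2/10) + 10^(52.0/10)) = 10·log₁₀(753000) = 58.77 dB SPL.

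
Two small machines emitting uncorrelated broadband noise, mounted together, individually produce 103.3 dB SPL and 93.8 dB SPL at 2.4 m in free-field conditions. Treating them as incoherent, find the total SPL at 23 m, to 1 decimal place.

84.1 dB SPL

Combined at 2.4 m: 10·log₁₀(10^(103.3/10)+10^(93.8/10)) = 103.76 dB SPL.
Then apply −20·log₁₀(23/2.4) = -19.63 dB → 84.1 dB SPL.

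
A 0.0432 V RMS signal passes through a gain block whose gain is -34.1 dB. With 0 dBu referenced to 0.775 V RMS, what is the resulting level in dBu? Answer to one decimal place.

-59.2 dBu

Input level: 20·log₁₀(0.0432/0.775) = -25.08 dBu.
Output: -25.08 − 34.1 = -59.2 dBu.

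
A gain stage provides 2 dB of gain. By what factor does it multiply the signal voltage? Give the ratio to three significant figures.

1.26

Voltage ratio = 10^(dB/20).
10^(2/20) = 10^(0.1000) = 1.26.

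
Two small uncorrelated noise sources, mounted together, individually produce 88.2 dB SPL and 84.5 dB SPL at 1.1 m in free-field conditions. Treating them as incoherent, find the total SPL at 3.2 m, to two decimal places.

80.47 dB SPL

Combined at 1.1 m: 10·log₁₀(10^(88.2/10)+10^(84.5/10)) = 89.743 dB SPL.
Then apply −20·log₁₀(3.2/1.1) = -9.275 dB → 80.47 dB SPL.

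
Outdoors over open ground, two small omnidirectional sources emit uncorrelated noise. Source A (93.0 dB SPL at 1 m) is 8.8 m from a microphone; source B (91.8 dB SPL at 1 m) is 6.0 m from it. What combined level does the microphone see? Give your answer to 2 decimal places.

78.31 dB SPL

At the listener: L_A = 93.0 − 20·log₁₀(8.8) = 74.110 dB; L_B = 91.8 − 20·log₁₀(6.0) = 76.237 dB.
Combined: 10·log₁₀(10^(74.110/10)+10^(76.237/10)) = 78.31 dB SPL.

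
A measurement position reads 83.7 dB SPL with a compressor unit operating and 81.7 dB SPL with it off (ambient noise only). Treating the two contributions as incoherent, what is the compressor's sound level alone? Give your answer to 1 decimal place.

79.4 dB SPL

Remove the background by subtracting linear intensities:
L_src = 10·log₁₀(10^(83.7/10) − 10^(81.7/10)) = 10·log₁₀(86510000) = 79.4 dB SPL.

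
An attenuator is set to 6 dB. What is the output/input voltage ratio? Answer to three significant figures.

0.501

Voltage ratio = 10^(dB/20).
10^(-6/20) = 10^(-0.3000) = 0.501.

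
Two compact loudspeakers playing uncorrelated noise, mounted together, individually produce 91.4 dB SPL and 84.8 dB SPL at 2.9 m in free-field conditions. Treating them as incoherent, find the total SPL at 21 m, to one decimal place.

Combined at 2.9 m: 10·log₁₀(10^(91.4/10)+10^(84.8/10)) = 92.26 dB SPL.
Then apply −20·log₁₀(21/2.9) = -17.20 dB → 75.1 dB SPL.

75.1 dB SPL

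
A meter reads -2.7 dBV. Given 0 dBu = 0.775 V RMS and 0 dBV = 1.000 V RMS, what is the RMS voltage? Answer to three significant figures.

0.733 V

V = 1.000 V × 10^(-2.7/20).
= 1.000 × 0.7328 = 0.733 V.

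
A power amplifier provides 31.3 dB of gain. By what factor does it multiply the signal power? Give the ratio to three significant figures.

Power ratio = 10^(dB/10).
10^(31.3/10) = 10^(3.130) = 1350.

1350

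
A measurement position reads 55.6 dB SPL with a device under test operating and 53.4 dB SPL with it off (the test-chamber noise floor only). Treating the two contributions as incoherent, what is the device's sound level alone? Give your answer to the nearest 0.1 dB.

51.6 dB SPL

Remove the background by subtracting linear intensities:
L_src = 10·log₁₀(10^(55.6/10) − 10^(53.4/10)) = 10·log₁₀(144300) = 51.6 dB SPL.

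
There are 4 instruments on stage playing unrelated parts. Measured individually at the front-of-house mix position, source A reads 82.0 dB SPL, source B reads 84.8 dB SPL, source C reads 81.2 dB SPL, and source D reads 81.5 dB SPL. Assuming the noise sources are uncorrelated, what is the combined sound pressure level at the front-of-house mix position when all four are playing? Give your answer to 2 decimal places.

88.65 dB SPL

Incoherent sources sum as intensities:
L_total = 10·log₁₀(10^(82.0/10) + 10^(84.8/10) + 10^(81.2/10) + 10^(81.5/10)) = 10·log₁₀(733600000) = 88.65 dB SPL.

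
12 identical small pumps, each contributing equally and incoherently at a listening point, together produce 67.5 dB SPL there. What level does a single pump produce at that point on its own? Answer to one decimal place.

12 equal incoherent sources add 10·log₁₀(12) = 10.79 dB over one source.
L_one = 67.5 − 10.79 = 56.7 dB SPL.

56.7 dB SPL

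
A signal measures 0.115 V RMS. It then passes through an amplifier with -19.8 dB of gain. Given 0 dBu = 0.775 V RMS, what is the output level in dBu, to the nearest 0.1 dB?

Input level: 20·log₁₀(0.115/0.775) = -16.57 dBu.
Output: -16.57 − 19.8 = -36.4 dBu.

-36.4 dBu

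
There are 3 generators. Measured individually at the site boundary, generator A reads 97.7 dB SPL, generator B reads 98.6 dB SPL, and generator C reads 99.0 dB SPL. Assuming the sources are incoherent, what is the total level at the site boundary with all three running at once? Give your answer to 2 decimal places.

103.24 dB SPL

Add the sources as powers (linear), then convert back to dB:
L_total = 10·log₁₀(10^(97.7/10) + 10^(98.6/10) + 10^(99.0/10)) = 10·log₁₀(21076000000) = 103.24 dB SPL.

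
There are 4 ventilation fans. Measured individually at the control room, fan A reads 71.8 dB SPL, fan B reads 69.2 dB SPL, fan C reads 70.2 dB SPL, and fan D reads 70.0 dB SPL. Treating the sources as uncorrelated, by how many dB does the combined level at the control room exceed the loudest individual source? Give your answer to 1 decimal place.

Incoherent sources sum as intensities:
L_total = 10·log₁₀(10^(71.8/10) + 10^(69.2/10) + 10^(70.2/10) + 10^(70.0/10)) = 76.43 dB SPL.
Excess over the loudest (71.8 dB): 76.43 − 71.8 = 4.6 dB.

4.6 dB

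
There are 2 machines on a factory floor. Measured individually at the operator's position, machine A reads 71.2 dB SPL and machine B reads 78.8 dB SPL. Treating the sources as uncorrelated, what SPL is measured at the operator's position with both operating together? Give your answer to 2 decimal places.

Uncorrelated sources add in intensity (power), not in dB.
L_total = 10·log₁₀(10^(71.2/10) + 10^(78.8/10)) = 10·log₁₀(89040000) = 79.50 dB SPL.

79.50 dB SPL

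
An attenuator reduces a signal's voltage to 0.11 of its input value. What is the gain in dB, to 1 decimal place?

Voltage is an amplitude quantity, so gain = 20·log₁₀(V_out/V_in).
20·log₁₀(0.11) = -19.2 dB.

-19.2 dB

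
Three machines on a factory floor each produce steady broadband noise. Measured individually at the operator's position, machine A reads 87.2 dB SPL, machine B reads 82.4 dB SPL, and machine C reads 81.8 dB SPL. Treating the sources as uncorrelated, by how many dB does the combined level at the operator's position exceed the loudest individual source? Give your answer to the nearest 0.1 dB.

Add the sources as powers (linear), then convert back to dB:
L_total = 10·log₁₀(10^(87.2/10) + 10^(82.4/10) + 10^(81.8/10)) = 89.29 dB SPL.
Excess over the loudest (87.2 dB): 89.29 − 87.2 = 2.1 dB.

2.1 dB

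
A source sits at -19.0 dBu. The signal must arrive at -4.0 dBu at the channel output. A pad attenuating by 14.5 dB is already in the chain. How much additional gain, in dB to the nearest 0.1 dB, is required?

29.5 dB

The required make-up gain is the shortfall in the dB sum.
G = -4.0 − (-19.0) + 14.5 = 29.5 dB.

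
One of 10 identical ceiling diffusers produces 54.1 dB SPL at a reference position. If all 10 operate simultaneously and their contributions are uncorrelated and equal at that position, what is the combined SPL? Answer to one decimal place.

10 equal incoherent sources raise the level by 10·log₁₀(10) = 10.00 dB.
L_total = 54.1 + 10.00 = 64.1 dB SPL.

64.1 dB SPL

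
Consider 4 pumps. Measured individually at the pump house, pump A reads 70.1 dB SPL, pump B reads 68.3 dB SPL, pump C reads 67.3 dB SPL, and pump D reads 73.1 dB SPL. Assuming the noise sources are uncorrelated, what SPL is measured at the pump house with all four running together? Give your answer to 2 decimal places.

76.31 dB SPL

Add the sources as powers (linear), then convert back to dB:
L_total = 10·log₁₀(10^(70.1/10) + 10^(68.3/10) + 10^(67.3/10) + 10^(73.1/10)) = 10·log₁₀(42780000) = 76.31 dB SPL.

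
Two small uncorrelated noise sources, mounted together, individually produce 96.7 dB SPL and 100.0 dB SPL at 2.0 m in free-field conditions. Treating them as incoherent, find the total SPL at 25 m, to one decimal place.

79.7 dB SPL

Combined at 2.0 m: 10·log₁₀(10^(96.7/10)+10^(100.0/10)) = 101.67 dB SPL.
Then apply −20·log₁₀(25/2.0) = -21.94 dB → 79.7 dB SPL.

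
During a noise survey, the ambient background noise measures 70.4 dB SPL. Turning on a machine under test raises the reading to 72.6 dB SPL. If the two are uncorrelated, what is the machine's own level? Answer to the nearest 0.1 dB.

Background correction is a power subtraction:
L_src = 10·log₁₀(10^(72.6/10) − 10^(70.4/10)) = 10·log₁₀(7232000) = 68.6 dB SPL.

68.6 dB SPL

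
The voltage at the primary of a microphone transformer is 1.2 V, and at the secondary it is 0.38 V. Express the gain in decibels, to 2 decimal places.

-9.99 dB

For a voltage ratio, dB = 20·log₁₀(V₂/V₁).
20·log₁₀(0.38/1.2) = 20·log₁₀(0.3167) = -9.99 dB.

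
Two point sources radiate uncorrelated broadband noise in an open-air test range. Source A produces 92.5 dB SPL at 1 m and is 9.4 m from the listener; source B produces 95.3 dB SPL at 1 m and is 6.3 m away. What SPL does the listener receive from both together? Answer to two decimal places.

At the listener: L_A = 92.5 − 20·log₁₀(9.4) = 73.037 dB; L_B = 95.3 − 20·log₁₀(6.3) = 79.313 dB.
Combined: 10·log₁₀(10^(73.037/10)+10^(79.313/10)) = 80.23 dB SPL.

80.23 dB SPL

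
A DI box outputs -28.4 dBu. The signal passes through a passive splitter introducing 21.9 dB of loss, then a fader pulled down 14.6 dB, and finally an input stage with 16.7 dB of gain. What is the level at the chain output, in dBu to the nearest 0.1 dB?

Cascaded gains and losses add directly in dB.
-28.4 − 21.9 − 14.6 + 16.7 = -48.2 dBu.

-48.2 dBu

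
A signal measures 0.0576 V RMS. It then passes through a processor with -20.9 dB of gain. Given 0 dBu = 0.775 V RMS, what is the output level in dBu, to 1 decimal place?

Input level: 20·log₁₀(0.0576/0.775) = -22.58 dBu.
Output: -22.58 − 20.9 = -43.5 dBu.

-43.5 dBu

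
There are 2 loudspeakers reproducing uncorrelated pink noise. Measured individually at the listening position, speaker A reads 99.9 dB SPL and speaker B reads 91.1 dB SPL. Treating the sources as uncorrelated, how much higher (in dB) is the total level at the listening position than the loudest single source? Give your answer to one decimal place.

Incoherent sources sum as intensities:
L_total = 10·log₁₀(10^(99.9/10) + 10^(91.1/10)) = 100.44 dB SPL.
Excess over the loudest (99.9 dB): 100.44 − 99.9 = 0.5 dB.

0.5 dB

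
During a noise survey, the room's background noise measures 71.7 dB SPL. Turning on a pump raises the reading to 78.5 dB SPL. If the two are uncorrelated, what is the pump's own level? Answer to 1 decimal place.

77.5 dB SPL

Remove the background by subtracting linear intensities:
L_src = 10·log₁₀(10^(78.5/10) − 10^(71.7/10)) = 10·log₁₀(56000000) = 77.5 dB SPL.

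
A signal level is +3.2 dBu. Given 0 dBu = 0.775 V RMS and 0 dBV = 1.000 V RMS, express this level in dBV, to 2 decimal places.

The offset between the scales is 20·log₁₀(0.775/1.000) = −2.214 dB.
So dBV = +3.2 − 2.214 = +0.99 dBV.

+0.99 dBV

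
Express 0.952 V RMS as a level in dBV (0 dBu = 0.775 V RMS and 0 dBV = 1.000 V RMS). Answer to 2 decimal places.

-0.43 dBV

dBV = 20·log₁₀(V / 1.000 V).
20·log₁₀(0.952/1.000) = -0.43 dBV.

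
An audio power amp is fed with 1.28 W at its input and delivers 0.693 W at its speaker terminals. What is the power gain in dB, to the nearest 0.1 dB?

For a power ratio, dB = 10·log₁₀(P₂/P₁).
10·log₁₀(0.693/1.28) = 10·log₁₀(0.5414) = -2.7 dB.

-2.7 dB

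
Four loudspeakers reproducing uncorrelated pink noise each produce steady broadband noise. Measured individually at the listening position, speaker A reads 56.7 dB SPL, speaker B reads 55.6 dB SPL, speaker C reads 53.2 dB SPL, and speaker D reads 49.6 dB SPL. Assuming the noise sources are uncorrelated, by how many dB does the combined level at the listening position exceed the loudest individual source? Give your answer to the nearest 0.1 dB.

3.8 dB

Uncorrelated sources add in intensity (power), not in dB.
L_total = 10·log₁₀(10^(56.7/10) + 10^(55.6/10) + 10^(53.2/10) + 10^(49.6/10)) = 60.53 dB SPL.
Excess over the loudest (56.7 dB): 60.53 − 56.7 = 3.8 dB.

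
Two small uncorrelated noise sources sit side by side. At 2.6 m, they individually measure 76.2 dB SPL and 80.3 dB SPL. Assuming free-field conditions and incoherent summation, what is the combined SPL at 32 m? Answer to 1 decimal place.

59.9 dB SPL

Combined at 2.6 m: 10·log₁₀(10^(76.2/10)+10^(80.3/10)) = 81.73 dB SPL.
Then apply −20·log₁₀(32/2.6) = -21.80 dB → 59.9 dB SPL.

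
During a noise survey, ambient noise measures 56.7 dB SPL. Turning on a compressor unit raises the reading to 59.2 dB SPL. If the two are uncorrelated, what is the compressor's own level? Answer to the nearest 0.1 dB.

Subtract intensities: L_src = 10·log₁₀(10^(L_total/10) − 10^(L_bg/10)).
L_src = 10·log₁₀(10^(59.2/10) − 10^(56.7/10)) = 10·log₁₀(364000) = 55.6 dB SPL.

55.6 dB SPL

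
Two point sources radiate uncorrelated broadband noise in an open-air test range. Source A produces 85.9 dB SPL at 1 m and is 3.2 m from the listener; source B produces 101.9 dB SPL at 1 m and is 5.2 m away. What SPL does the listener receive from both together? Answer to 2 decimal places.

At the listener: L_A = 85.9 − 20·log₁₀(3.2) = 75.797 dB; L_B = 101.9 − 20·log₁₀(5.2) = 87.580 dB.
Combined: 10·log₁₀(10^(75.797/10)+10^(87.580/10)) = 87.86 dB SPL.

87.86 dB SPL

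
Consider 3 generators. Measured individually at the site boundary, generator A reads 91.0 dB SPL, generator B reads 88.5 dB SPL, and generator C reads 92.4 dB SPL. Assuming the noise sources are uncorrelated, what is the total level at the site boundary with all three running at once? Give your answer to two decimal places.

Uncorrelated sources add in intensity (power), not in dB.
L_total = 10·log₁₀(10^(91.0/10) + 10^(88.5/10) + 10^(92.4/10)) = 10·log₁₀(3705000000) = 95.69 dB SPL.

95.69 dB SPL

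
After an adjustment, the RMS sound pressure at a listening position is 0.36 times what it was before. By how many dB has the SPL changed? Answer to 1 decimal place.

Sound pressure is an amplitude quantity: ΔL = 20·log₁₀(p₂/p₁).
20·log₁₀(0.36) = -8.9 dB.

-8.9 dB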